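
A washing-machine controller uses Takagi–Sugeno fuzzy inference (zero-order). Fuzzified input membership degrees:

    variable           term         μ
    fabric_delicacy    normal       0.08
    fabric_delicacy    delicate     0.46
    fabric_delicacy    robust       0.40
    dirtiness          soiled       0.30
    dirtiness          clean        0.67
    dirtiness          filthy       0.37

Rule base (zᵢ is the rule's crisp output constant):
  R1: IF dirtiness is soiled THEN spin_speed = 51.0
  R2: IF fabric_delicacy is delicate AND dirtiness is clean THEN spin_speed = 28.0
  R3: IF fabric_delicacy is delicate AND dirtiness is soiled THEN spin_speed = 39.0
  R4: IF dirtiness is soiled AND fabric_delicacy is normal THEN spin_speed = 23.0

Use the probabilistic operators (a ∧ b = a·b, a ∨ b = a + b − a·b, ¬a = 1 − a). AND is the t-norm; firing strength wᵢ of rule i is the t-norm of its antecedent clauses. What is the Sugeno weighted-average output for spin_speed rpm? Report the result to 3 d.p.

38.774

R1 (z=51.0): soiled=0.30 → w = 0.3000
R2 (z=28.0): delicate=0.46, clean=0.67; AND[a·b] → w = 0.3082
R3 (z=39.0): delicate=0.46, soiled=0.30; AND[a·b] → w = 0.1380
R4 (z=23.0): soiled=0.30, normal=0.08; AND[a·b] → w = 0.0240
Weighted average = (0.3000·51.0 + 0.3082·28.0 + 0.1380·39.0 + 0.0240·23.0) / (0.3000 + 0.3082 + 0.1380 + 0.0240)
  = 29.8636 / 0.7702 = 38.774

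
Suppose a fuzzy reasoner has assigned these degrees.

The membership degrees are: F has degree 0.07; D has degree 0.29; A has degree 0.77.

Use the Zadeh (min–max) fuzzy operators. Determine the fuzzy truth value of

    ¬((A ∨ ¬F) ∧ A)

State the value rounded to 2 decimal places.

¬F = 1 − 0.07 = 0.93
A ∨ ¬F = max(a, b) on (0.77, 0.93) = 0.93
(A ∨ ¬F) ∧ A = min(a, b) on (0.93, 0.77) = 0.77
¬((A ∨ ¬F) ∧ A) = 1 − 0.77 = 0.23

0.23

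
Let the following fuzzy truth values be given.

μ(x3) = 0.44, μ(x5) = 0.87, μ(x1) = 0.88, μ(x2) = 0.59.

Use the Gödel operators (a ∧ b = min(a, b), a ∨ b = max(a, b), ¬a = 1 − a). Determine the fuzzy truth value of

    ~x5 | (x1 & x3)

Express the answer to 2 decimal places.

~x5 = 1 − 0.87 = 0.13
x1 & x3 = min(a, b) on (0.88, 0.44) = 0.44
~x5 | (x1 & x3) = max(a, b) on (0.13, 0.44) = 0.44

0.44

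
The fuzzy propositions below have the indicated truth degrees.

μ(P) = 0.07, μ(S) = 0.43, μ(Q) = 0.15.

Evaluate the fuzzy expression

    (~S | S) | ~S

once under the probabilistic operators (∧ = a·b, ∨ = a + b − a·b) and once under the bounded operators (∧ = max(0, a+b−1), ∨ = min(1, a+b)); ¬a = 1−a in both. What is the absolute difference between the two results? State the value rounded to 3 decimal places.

0.105

Under probabilistic:
  ~S = 1 − 0.4300 = 0.5700
  ~S | S = a + b − a·b on (0.5700, 0.4300) = 0.7549
  ~S = 1 − 0.4300 = 0.5700
  (~S | S) | ~S = a + b − a·b on (0.7549, 0.5700) = 0.8946
  → value = 0.8946
Under bounded:
  ~S = 1 − 0.43 = 0.57
  ~S | S = min(1, a+b) on (0.57, 0.43) = 1.00
  ~S = 1 − 0.43 = 0.57
  (~S | S) | ~S = min(1, a+b) on (1.00, 0.57) = 1.00
  → value = 1.0000
|0.8946 − 1.0000| = 0.105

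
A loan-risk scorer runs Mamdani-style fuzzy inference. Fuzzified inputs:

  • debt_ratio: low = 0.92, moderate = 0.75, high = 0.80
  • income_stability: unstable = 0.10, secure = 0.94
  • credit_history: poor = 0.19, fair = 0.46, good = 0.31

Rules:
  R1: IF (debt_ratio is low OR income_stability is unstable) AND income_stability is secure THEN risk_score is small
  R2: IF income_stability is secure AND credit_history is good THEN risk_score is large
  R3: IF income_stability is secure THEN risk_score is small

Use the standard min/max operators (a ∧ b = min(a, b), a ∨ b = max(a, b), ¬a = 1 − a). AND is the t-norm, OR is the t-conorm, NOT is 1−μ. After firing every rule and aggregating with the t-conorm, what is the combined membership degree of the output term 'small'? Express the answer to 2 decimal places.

R1: (low=0.92 OR unstable=0.10) = 0.92; AND[min(a, b)] with secure=0.94 → w = 0.92
R2: secure=0.94, good=0.31; AND[min(a, b)] → w = 0.31
R3: secure=0.94 → w = 0.94
Rules with consequent 'small': {R1, R3} → strengths 0.92, 0.94
Aggregate via t-conorm [max(a, b)]: 0.94

0.94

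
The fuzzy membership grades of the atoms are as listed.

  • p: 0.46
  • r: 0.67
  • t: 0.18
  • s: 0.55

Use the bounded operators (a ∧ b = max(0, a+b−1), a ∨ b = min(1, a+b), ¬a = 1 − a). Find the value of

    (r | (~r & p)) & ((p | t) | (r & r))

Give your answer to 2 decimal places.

~r = 1 − 0.67 = 0.33
~r & p = max(0, a+b−1) on (0.33, 0.46) = 0.00
r | (~r & p) = min(1, a+b) on (0.67, 0.00) = 0.67
p | t = min(1, a+b) on (0.46, 0.18) = 0.64
r & r = max(0, a+b−1) on (0.67, 0.67) = 0.34
(p | t) | (r & r) = min(1, a+b) on (0.64, 0.34) = 0.98
(r | (~r & p)) & ((p | t) | (r & r)) = max(0, a+b−1) on (0.67, 0.98) = 0.65

0.65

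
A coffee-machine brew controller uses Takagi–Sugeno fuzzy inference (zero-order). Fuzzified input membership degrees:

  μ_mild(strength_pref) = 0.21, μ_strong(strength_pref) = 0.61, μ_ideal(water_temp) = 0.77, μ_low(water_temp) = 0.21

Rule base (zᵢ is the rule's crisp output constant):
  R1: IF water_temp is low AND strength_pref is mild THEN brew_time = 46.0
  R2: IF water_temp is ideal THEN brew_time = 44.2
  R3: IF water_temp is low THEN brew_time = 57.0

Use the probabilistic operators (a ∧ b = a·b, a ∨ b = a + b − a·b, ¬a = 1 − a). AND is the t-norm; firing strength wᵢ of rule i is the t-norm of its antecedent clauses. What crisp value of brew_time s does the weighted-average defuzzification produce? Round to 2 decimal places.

46.90

R1 (z=46.0): low=0.21, mild=0.21; AND[a·b] → w = 0.0441
R2 (z=44.2): ideal=0.77 → w = 0.7700
R3 (z=57.0): low=0.21 → w = 0.2100
Weighted average = (0.0441·46.0 + 0.7700·44.2 + 0.2100·57.0) / (0.0441 + 0.7700 + 0.2100)
  = 48.0326 / 1.0241 = 46.90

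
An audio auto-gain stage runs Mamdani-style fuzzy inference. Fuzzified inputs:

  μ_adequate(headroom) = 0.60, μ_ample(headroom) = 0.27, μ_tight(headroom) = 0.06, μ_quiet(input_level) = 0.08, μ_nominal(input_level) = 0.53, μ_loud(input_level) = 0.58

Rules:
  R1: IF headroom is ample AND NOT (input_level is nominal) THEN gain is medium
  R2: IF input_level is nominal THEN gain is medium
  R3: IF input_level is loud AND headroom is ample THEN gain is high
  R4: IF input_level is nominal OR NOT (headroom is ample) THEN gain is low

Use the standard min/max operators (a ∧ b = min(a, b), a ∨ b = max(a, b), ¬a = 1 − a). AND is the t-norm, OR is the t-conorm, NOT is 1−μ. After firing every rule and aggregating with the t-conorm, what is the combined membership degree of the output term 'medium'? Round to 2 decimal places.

0.53

R1: ample=0.27, ¬nominal=1−0.53=0.47; AND[min(a, b)] → w = 0.27
R2: nominal=0.53 → w = 0.53
R3: loud=0.58, ample=0.27; AND[min(a, b)] → w = 0.27
R4: nominal=0.53, ¬ample=1−0.27=0.73; OR[max(a, b)] → w = 0.73
Rules with consequent 'medium': {R1, R2} → strengths 0.27, 0.53
Aggregate via t-conorm [max(a, b)]: 0.53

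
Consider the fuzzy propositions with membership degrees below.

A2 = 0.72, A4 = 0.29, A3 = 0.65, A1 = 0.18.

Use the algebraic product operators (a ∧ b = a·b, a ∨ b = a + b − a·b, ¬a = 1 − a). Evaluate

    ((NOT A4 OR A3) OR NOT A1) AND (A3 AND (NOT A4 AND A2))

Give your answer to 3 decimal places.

NOT A4 = 1 − 0.2900 = 0.7100
NOT A4 OR A3 = a + b − a·b on (0.7100, 0.6500) = 0.8985
NOT A1 = 1 − 0.1800 = 0.8200
(NOT A4 OR A3) OR NOT A1 = a + b − a·b on (0.8985, 0.8200) = 0.9817
NOT A4 = 1 − 0.2900 = 0.7100
NOT A4 AND A2 = a·b on (0.7100, 0.7200) = 0.5112
A3 AND (NOT A4 AND A2) = a·b on (0.6500, 0.5112) = 0.3323
((NOT A4 OR A3) OR NOT A1) AND (A3 AND (NOT A4 AND A2)) = a·b on (0.9817, 0.3323) = 0.3262

0.326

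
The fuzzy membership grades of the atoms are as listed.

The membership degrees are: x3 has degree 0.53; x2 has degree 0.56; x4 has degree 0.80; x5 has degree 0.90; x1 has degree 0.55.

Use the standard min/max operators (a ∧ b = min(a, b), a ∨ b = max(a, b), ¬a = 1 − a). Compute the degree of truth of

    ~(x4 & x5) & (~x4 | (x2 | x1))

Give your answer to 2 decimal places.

0.20

x4 & x5 = min(a, b) on (0.80, 0.90) = 0.80
~(x4 & x5) = 1 − 0.80 = 0.20
~x4 = 1 − 0.80 = 0.20
x2 | x1 = max(a, b) on (0.56, 0.55) = 0.56
~x4 | (x2 | x1) = max(a, b) on (0.20, 0.56) = 0.56
~(x4 & x5) & (~x4 | (x2 | x1)) = min(a, b) on (0.20, 0.56) = 0.20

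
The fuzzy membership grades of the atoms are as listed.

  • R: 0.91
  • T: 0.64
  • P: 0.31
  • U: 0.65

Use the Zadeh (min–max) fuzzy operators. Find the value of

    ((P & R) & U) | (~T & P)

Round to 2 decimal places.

0.31

P & R = min(a, b) on (0.31, 0.91) = 0.31
(P & R) & U = min(a, b) on (0.31, 0.65) = 0.31
~T = 1 − 0.64 = 0.36
~T & P = min(a, b) on (0.36, 0.31) = 0.31
((P & R) & U) | (~T & P) = max(a, b) on (0.31, 0.31) = 0.31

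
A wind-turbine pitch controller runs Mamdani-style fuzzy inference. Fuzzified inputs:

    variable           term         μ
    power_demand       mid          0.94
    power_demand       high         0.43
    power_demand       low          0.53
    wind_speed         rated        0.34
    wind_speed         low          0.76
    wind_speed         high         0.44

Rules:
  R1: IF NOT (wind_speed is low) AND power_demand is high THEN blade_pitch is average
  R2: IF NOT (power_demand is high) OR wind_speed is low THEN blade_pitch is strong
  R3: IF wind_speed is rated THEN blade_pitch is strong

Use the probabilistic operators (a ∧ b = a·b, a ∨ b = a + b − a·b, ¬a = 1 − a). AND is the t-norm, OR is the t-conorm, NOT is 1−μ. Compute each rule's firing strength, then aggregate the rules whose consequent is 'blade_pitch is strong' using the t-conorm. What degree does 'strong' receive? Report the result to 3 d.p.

0.932

R1: ¬low=1−0.76=0.24, high=0.43; AND[a·b] → w = 0.1032
R2: ¬high=1−0.43=0.57, low=0.76; OR[a + b − a·b] → w = 0.8968
R3: rated=0.34 → w = 0.3400
Rules with consequent 'strong': {R2, R3} → strengths 0.8968, 0.3400
Aggregate via t-conorm [a + b − a·b]: 0.9319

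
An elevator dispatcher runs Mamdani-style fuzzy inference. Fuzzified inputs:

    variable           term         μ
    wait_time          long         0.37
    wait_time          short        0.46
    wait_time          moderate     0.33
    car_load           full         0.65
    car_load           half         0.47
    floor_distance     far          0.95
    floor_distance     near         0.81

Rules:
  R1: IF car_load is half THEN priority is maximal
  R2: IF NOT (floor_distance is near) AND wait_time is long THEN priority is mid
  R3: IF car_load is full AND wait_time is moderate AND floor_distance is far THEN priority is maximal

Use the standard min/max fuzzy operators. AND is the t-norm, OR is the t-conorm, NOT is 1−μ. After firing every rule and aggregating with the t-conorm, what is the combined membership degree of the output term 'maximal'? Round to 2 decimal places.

R1: half=0.47 → w = 0.47
R2: ¬near=1−0.81=0.19, long=0.37; AND[min(a, b)] → w = 0.19
R3: full=0.65, moderate=0.33, far=0.95; AND[min(a, b)] → w = 0.33
Rules with consequent 'maximal': {R1, R3} → strengths 0.47, 0.33
Aggregate via t-conorm [max(a, b)]: 0.47

0.47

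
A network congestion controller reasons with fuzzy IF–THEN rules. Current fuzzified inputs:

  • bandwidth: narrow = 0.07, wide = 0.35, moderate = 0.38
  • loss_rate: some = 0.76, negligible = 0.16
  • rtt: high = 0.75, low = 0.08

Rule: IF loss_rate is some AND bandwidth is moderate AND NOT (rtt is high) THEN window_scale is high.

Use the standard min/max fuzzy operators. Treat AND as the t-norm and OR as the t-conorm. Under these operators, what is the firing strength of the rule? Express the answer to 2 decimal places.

firing strength: some=0.76, moderate=0.38, ¬high=1−0.75=0.25; AND[min(a, b)] → w = 0.25

0.25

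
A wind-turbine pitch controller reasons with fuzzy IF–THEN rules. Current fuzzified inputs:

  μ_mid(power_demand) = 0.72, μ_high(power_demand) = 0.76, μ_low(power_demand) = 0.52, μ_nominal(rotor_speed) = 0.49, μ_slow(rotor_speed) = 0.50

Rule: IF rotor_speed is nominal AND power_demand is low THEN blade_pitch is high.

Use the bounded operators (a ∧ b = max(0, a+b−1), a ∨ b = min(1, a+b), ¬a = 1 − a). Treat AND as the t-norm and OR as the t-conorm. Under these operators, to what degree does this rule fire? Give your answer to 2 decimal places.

0.01

firing strength: nominal=0.49, low=0.52; AND[max(0, a+b−1)] → w = 0.01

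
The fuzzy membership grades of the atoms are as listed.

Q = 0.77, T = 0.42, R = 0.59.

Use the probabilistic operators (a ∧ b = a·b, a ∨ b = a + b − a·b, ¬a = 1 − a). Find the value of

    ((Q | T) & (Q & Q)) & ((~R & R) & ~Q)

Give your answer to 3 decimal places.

0.029

Q | T = a + b − a·b on (0.7700, 0.4200) = 0.8666
Q & Q = a·b on (0.7700, 0.7700) = 0.5929
(Q | T) & (Q & Q) = a·b on (0.8666, 0.5929) = 0.5138
~R = 1 − 0.5900 = 0.4100
~R & R = a·b on (0.4100, 0.5900) = 0.2419
~Q = 1 − 0.7700 = 0.2300
(~R & R) & ~Q = a·b on (0.2419, 0.2300) = 0.0556
((Q | T) & (Q & Q)) & ((~R & R) & ~Q) = a·b on (0.5138, 0.0556) = 0.0286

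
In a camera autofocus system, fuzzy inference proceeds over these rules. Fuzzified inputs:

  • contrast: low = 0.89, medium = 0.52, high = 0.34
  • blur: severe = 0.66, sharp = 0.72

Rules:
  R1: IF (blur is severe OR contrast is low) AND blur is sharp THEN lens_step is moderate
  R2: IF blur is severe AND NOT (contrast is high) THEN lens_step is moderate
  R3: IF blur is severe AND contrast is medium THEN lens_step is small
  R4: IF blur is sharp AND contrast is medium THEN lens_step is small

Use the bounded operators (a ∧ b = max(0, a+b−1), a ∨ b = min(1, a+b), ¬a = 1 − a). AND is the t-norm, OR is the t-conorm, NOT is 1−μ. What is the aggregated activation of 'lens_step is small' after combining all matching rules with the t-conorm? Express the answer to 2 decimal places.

R1: (severe=0.66 OR low=0.89) = 1.00; AND[max(0, a+b−1)] with sharp=0.72 → w = 0.72
R2: severe=0.66, ¬high=1−0.34=0.66; AND[max(0, a+b−1)] → w = 0.32
R3: severe=0.66, medium=0.52; AND[max(0, a+b−1)] → w = 0.18
R4: sharp=0.72, medium=0.52; AND[max(0, a+b−1)] → w = 0.24
Rules with consequent 'small': {R3, R4} → strengths 0.18, 0.24
Aggregate via t-conorm [min(1, a+b)]: 0.42

0.42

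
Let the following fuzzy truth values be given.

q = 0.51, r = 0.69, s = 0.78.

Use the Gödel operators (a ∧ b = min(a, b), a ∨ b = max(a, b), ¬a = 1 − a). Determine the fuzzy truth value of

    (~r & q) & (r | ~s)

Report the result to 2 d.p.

~r = 1 − 0.69 = 0.31
~r & q = min(a, b) on (0.31, 0.51) = 0.31
~s = 1 − 0.78 = 0.22
r | ~s = max(a, b) on (0.69, 0.22) = 0.69
(~r & q) & (r | ~s) = min(a, b) on (0.31, 0.69) = 0.31

0.31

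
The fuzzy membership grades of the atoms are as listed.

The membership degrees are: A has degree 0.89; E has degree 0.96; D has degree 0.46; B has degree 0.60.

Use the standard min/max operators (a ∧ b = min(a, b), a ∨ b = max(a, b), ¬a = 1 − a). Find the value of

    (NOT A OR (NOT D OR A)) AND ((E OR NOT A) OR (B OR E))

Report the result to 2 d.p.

NOT A = 1 − 0.89 = 0.11
NOT D = 1 − 0.46 = 0.54
NOT D OR A = max(a, b) on (0.54, 0.89) = 0.89
NOT A OR (NOT D OR A) = max(a, b) on (0.11, 0.89) = 0.89
NOT A = 1 − 0.89 = 0.11
E OR NOT A = max(a, b) on (0.96, 0.11) = 0.96
B OR E = max(a, b) on (0.60, 0.96) = 0.96
(E OR NOT A) OR (B OR E) = max(a, b) on (0.96, 0.96) = 0.96
(NOT A OR (NOT D OR A)) AND ((E OR NOT A) OR (B OR E)) = min(a, b) on (0.89, 0.96) = 0.89

0.89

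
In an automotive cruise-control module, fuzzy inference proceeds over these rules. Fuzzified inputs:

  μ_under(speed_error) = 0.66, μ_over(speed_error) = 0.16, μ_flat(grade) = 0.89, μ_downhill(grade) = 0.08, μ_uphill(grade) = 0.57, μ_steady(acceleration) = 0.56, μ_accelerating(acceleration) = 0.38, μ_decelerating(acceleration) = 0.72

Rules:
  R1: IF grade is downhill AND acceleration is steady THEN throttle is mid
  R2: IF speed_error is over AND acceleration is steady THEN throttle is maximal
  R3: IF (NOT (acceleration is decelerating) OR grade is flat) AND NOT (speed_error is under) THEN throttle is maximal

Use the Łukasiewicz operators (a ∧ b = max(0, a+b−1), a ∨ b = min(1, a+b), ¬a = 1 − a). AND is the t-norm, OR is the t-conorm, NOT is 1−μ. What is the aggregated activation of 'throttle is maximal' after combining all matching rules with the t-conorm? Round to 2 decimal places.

0.34

R1: downhill=0.08, steady=0.56; AND[max(0, a+b−1)] → w = 0.00
R2: over=0.16, steady=0.56; AND[max(0, a+b−1)] → w = 0.00
R3: (¬decelerating=1−0.72=0.28 OR flat=0.89) = 1.00; AND[max(0, a+b−1)] with ¬under=1−0.66=0.34 → w = 0.34
Rules with consequent 'maximal': {R2, R3} → strengths 0.00, 0.34
Aggregate via t-conorm [min(1, a+b)]: 0.34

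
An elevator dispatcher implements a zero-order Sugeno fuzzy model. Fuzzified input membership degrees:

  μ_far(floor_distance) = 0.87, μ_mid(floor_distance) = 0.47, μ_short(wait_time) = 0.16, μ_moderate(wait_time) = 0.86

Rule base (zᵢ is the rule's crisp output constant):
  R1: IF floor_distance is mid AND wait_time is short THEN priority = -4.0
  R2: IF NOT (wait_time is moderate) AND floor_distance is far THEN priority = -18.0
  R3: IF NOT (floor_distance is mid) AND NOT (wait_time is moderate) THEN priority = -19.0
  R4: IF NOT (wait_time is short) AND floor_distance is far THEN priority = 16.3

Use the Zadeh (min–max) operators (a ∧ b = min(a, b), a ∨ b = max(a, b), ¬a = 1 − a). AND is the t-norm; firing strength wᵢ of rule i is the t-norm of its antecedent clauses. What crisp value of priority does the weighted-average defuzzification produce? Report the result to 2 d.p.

6.15

R1 (z=-4.0): mid=0.47, short=0.16; AND[min(a, b)] → w = 0.16
R2 (z=-18.0): ¬moderate=1−0.86=0.14, far=0.87; AND[min(a, b)] → w = 0.14
R3 (z=-19.0): ¬mid=1−0.47=0.53, ¬moderate=1−0.86=0.14; AND[min(a, b)] → w = 0.14
R4 (z=16.3): ¬short=1−0.16=0.84, far=0.87; AND[min(a, b)] → w = 0.84
Weighted average = (0.16·-4.0 + 0.14·-18.0 + 0.14·-19.0 + 0.84·16.3) / (0.16 + 0.14 + 0.14 + 0.84)
  = 7.8720 / 1.2800 = 6.15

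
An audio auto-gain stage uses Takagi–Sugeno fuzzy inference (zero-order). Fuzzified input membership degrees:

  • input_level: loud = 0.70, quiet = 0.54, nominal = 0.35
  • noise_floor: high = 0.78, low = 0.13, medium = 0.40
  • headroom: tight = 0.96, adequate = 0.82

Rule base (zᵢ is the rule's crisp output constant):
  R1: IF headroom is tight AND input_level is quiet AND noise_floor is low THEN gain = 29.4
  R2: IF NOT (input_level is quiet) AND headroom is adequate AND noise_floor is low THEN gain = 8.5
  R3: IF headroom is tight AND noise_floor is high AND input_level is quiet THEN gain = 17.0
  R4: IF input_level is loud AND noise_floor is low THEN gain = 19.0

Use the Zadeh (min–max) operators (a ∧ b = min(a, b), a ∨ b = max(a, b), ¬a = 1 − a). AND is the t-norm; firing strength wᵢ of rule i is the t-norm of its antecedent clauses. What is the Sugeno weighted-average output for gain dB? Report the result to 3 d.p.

17.825

R1 (z=29.4): tight=0.96, quiet=0.54, low=0.13; AND[min(a, b)] → w = 0.13
R2 (z=8.5): ¬quiet=1−0.54=0.46, adequate=0.82, low=0.13; AND[min(a, b)] → w = 0.13
R3 (z=17.0): tight=0.96, high=0.78, quiet=0.54; AND[min(a, b)] → w = 0.54
R4 (z=19.0): loud=0.70, low=0.13; AND[min(a, b)] → w = 0.13
Weighted average = (0.13·29.4 + 0.13·8.5 + 0.54·17.0 + 0.13·19.0) / (0.13 + 0.13 + 0.54 + 0.13)
  = 16.5770 / 0.9300 = 17.825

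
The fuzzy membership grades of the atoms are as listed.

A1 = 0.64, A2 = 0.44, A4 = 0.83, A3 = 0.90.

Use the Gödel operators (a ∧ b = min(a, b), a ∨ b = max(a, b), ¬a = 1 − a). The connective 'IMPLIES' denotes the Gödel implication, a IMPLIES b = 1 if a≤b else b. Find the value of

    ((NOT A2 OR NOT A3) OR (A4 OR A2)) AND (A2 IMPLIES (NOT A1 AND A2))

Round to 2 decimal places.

0.36

NOT A2 = 1 − 0.44 = 0.56
NOT A3 = 1 − 0.90 = 0.10
NOT A2 OR NOT A3 = max(a, b) on (0.56, 0.10) = 0.56
A4 OR A2 = max(a, b) on (0.83, 0.44) = 0.83
(NOT A2 OR NOT A3) OR (A4 OR A2) = max(a, b) on (0.56, 0.83) = 0.83
NOT A1 = 1 − 0.64 = 0.36
NOT A1 AND A2 = min(a, b) on (0.36, 0.44) = 0.36
A2 IMPLIES (NOT A1 AND A2)  [Gödel: 1 if a≤b else b] with a=0.44, b=0.36 → 0.36
((NOT A2 OR NOT A3) OR (A4 OR A2)) AND (A2 IMPLIES (NOT A1 AND A2)) = min(a, b) on (0.83, 0.36) = 0.36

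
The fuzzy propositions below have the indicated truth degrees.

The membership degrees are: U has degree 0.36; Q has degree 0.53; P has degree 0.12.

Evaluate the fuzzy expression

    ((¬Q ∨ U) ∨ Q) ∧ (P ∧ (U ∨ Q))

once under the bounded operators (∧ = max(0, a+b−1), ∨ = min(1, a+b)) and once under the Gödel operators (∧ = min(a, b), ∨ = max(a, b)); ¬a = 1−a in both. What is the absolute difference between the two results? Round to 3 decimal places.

Under bounded:
  ¬Q = 1 − 0.53 = 0.47
  ¬Q ∨ U = min(1, a+b) on (0.47, 0.36) = 0.83
  (¬Q ∨ U) ∨ Q = min(1, a+b) on (0.83, 0.53) = 1.00
  U ∨ Q = min(1, a+b) on (0.36, 0.53) = 0.89
  P ∧ (U ∨ Q) = max(0, a+b−1) on (0.12, 0.89) = 0.01
  ((¬Q ∨ U) ∨ Q) ∧ (P ∧ (U ∨ Q)) = max(0, a+b−1) on (1.00, 0.01) = 0.01
  → value = 0.0100
Under Gödel:
  ¬Q = 1 − 0.53 = 0.47
  ¬Q ∨ U = max(a, b) on (0.47, 0.36) = 0.47
  (¬Q ∨ U) ∨ Q = max(a, b) on (0.47, 0.53) = 0.53
  U ∨ Q = max(a, b) on (0.36, 0.53) = 0.53
  P ∧ (U ∨ Q) = min(a, b) on (0.12, 0.53) = 0.12
  ((¬Q ∨ U) ∨ Q) ∧ (P ∧ (U ∨ Q)) = min(a, b) on (0.53, 0.12) = 0.12
  → value = 0.1200
|0.0100 − 0.1200| = 0.110

0.110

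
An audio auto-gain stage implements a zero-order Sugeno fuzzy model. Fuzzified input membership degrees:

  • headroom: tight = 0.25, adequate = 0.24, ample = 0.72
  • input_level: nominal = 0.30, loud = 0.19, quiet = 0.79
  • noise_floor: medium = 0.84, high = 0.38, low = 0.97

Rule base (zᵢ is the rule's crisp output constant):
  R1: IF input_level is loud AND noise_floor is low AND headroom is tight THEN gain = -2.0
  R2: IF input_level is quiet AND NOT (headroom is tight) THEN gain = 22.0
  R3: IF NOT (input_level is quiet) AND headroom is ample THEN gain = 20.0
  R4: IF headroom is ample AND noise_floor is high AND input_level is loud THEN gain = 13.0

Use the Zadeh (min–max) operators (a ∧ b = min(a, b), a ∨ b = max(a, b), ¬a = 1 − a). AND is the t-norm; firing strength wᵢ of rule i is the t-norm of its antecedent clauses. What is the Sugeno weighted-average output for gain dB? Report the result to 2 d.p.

R1 (z=-2.0): loud=0.19, low=0.97, tight=0.25; AND[min(a, b)] → w = 0.19
R2 (z=22.0): quiet=0.79, ¬tight=1−0.25=0.75; AND[min(a, b)] → w = 0.75
R3 (z=20.0): ¬quiet=1−0.79=0.21, ample=0.72; AND[min(a, b)] → w = 0.21
R4 (z=13.0): ample=0.72, high=0.38, loud=0.19; AND[min(a, b)] → w = 0.19
Weighted average = (0.19·-2.0 + 0.75·22.0 + 0.21·20.0 + 0.19·13.0) / (0.19 + 0.75 + 0.21 + 0.19)
  = 22.7900 / 1.3400 = 17.01

17.01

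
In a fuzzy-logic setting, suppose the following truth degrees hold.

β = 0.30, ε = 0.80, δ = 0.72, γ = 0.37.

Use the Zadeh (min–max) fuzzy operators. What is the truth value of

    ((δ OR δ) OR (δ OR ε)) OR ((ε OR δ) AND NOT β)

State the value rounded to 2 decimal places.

δ OR δ = max(a, b) on (0.72, 0.72) = 0.72
δ OR ε = max(a, b) on (0.72, 0.80) = 0.80
(δ OR δ) OR (δ OR ε) = max(a, b) on (0.72, 0.80) = 0.80
ε OR δ = max(a, b) on (0.80, 0.72) = 0.80
NOT β = 1 − 0.30 = 0.70
(ε OR δ) AND NOT β = min(a, b) on (0.80, 0.70) = 0.70
((δ OR δ) OR (δ OR ε)) OR ((ε OR δ) AND NOT β) = max(a, b) on (0.80, 0.70) = 0.80

0.80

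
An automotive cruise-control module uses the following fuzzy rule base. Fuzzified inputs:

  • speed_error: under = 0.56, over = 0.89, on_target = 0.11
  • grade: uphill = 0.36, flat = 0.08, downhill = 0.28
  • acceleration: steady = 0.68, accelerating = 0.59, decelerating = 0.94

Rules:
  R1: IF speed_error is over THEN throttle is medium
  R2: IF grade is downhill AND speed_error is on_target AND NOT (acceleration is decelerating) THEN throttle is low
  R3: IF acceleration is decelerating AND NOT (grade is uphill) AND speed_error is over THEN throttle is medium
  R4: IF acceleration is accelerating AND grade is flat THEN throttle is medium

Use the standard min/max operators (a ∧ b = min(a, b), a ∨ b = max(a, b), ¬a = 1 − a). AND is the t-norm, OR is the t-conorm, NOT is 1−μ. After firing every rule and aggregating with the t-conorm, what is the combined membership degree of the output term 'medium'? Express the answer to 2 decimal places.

0.89

R1: over=0.89 → w = 0.89
R2: downhill=0.28, on_target=0.11, ¬decelerating=1−0.94=0.06; AND[min(a, b)] → w = 0.06
R3: decelerating=0.94, ¬uphill=1−0.36=0.64, over=0.89; AND[min(a, b)] → w = 0.64
R4: accelerating=0.59, flat=0.08; AND[min(a, b)] → w = 0.08
Rules with consequent 'medium': {R1, R3, R4} → strengths 0.89, 0.64, 0.08
Aggregate via t-conorm [max(a, b)]: 0.89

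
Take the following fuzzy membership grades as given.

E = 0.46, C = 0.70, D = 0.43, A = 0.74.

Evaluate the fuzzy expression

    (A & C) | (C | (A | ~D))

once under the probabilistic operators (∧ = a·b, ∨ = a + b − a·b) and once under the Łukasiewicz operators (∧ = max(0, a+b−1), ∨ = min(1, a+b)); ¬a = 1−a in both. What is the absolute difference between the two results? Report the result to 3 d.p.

0.016

Under probabilistic:
  A & C = a·b on (0.7400, 0.7000) = 0.5180
  ~D = 1 − 0.4300 = 0.5700
  A | ~D = a + b − a·b on (0.7400, 0.5700) = 0.8882
  C | (A | ~D) = a + b − a·b on (0.7000, 0.8882) = 0.9665
  (A & C) | (C | (A | ~D)) = a + b − a·b on (0.5180, 0.9665) = 0.9838
  → value = 0.9838
Under Łukasiewicz:
  A & C = max(0, a+b−1) on (0.74, 0.70) = 0.44
  ~D = 1 − 0.43 = 0.57
  A | ~D = min(1, a+b) on (0.74, 0.57) = 1.00
  C | (A | ~D) = min(1, a+b) on (0.70, 1.00) = 1.00
  (A & C) | (C | (A | ~D)) = min(1, a+b) on (0.44, 1.00) = 1.00
  → value = 1.0000
|0.9838 − 1.0000| = 0.016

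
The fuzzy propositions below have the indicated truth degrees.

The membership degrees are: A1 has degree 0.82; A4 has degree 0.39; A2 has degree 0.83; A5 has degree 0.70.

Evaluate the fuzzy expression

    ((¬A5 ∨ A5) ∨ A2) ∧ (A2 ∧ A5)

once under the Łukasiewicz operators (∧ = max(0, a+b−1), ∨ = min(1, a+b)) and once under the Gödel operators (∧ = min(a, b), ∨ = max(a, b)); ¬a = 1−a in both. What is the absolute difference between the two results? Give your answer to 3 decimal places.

0.170

Under Łukasiewicz:
  ¬A5 = 1 − 0.70 = 0.30
  ¬A5 ∨ A5 = min(1, a+b) on (0.30, 0.70) = 1.00
  (¬A5 ∨ A5) ∨ A2 = min(1, a+b) on (1.00, 0.83) = 1.00
  A2 ∧ A5 = max(0, a+b−1) on (0.83, 0.70) = 0.53
  ((¬A5 ∨ A5) ∨ A2) ∧ (A2 ∧ A5) = max(0, a+b−1) on (1.00, 0.53) = 0.53
  → value = 0.5300
Under Gödel:
  ¬A5 = 1 − 0.70 = 0.30
  ¬A5 ∨ A5 = max(a, b) on (0.30, 0.70) = 0.70
  (¬A5 ∨ A5) ∨ A2 = max(a, b) on (0.70, 0.83) = 0.83
  A2 ∧ A5 = min(a, b) on (0.83, 0.70) = 0.70
  ((¬A5 ∨ A5) ∨ A2) ∧ (A2 ∧ A5) = min(a, b) on (0.83, 0.70) = 0.70
  → value = 0.7000
|0.5300 − 0.7000| = 0.170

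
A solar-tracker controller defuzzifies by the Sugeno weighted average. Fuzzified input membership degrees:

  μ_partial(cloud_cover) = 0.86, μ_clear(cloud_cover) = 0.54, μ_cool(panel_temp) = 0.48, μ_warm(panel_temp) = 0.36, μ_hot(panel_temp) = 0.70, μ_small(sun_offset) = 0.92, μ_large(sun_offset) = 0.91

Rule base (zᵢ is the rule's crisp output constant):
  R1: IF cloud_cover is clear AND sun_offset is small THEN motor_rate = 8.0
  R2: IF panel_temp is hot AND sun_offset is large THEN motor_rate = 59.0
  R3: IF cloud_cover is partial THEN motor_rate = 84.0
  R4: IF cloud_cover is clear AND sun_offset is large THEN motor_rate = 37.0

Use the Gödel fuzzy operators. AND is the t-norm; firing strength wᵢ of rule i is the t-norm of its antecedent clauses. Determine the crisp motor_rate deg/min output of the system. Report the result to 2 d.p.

R1 (z=8.0): clear=0.54, small=0.92; AND[min(a, b)] → w = 0.54
R2 (z=59.0): hot=0.70, large=0.91; AND[min(a, b)] → w = 0.70
R3 (z=84.0): partial=0.86 → w = 0.86
R4 (z=37.0): clear=0.54, large=0.91; AND[min(a, b)] → w = 0.54
Weighted average = (0.54·8.0 + 0.70·59.0 + 0.86·84.0 + 0.54·37.0) / (0.54 + 0.70 + 0.86 + 0.54)
  = 137.8400 / 2.6400 = 52.21

52.21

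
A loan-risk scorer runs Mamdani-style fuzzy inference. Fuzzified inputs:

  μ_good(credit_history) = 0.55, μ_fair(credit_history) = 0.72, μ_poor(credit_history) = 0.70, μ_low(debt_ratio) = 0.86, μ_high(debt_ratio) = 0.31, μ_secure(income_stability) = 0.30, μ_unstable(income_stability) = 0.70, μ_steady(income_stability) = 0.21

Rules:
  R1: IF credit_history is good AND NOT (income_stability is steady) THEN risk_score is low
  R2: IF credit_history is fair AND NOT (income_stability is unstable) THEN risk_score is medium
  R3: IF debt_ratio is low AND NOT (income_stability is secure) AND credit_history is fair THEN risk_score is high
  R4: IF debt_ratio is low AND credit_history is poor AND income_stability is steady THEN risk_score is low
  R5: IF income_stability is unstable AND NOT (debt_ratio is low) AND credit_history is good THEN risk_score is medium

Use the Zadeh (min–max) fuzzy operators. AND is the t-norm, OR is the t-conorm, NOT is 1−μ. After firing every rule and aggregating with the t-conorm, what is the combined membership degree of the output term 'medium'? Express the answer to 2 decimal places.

R1: good=0.55, ¬steady=1−0.21=0.79; AND[min(a, b)] → w = 0.55
R2: fair=0.72, ¬unstable=1−0.70=0.30; AND[min(a, b)] → w = 0.30
R3: low=0.86, ¬secure=1−0.30=0.70, fair=0.72; AND[min(a, b)] → w = 0.70
R4: low=0.86, poor=0.70, steady=0.21; AND[min(a, b)] → w = 0.21
R5: unstable=0.70, ¬low=1−0.86=0.14, good=0.55; AND[min(a, b)] → w = 0.14
Rules with consequent 'medium': {R2, R5} → strengths 0.30, 0.14
Aggregate via t-conorm [max(a, b)]: 0.30

0.30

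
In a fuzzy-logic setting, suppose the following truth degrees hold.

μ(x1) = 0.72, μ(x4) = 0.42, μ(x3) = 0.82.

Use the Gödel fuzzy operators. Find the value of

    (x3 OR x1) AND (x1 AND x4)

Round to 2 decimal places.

0.42

x3 OR x1 = max(a, b) on (0.82, 0.72) = 0.82
x1 AND x4 = min(a, b) on (0.72, 0.42) = 0.42
(x3 OR x1) AND (x1 AND x4) = min(a, b) on (0.82, 0.42) = 0.42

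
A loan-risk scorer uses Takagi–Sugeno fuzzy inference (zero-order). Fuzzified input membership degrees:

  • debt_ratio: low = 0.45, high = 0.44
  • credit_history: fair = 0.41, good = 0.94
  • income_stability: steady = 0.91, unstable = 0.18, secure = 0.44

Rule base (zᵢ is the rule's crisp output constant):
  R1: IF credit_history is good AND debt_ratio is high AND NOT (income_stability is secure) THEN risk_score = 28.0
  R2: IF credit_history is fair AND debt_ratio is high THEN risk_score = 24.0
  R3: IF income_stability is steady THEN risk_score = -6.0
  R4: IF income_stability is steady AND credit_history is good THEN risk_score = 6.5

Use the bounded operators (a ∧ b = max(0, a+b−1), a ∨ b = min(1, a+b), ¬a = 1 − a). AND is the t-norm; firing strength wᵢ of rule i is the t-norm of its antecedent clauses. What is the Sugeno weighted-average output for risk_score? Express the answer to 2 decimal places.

R1 (z=28.0): good=0.94, high=0.44, ¬secure=1−0.44=0.56; AND[max(0, a+b−1)] → w = 0.00
R2 (z=24.0): fair=0.41, high=0.44; AND[max(0, a+b−1)] → w = 0.00
R3 (z=-6.0): steady=0.91 → w = 0.91
R4 (z=6.5): steady=0.91, good=0.94; AND[max(0, a+b−1)] → w = 0.85
Weighted average = (0.00·28.0 + 0.00·24.0 + 0.91·-6.0 + 0.85·6.5) / (0.00 + 0.00 + 0.91 + 0.85)
  = 0.0650 / 1.7600 = 0.04

0.04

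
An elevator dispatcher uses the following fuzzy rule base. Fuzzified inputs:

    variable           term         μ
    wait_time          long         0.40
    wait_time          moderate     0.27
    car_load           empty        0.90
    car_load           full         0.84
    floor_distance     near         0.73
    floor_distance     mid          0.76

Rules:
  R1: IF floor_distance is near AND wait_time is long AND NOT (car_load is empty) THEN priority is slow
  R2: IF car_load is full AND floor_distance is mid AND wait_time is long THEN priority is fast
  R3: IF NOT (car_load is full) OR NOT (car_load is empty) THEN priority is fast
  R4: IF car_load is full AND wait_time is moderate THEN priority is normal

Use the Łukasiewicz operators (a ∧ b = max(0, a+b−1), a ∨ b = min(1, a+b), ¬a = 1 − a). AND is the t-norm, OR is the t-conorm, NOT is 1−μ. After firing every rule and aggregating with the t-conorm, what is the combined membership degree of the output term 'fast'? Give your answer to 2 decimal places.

0.26

R1: near=0.73, long=0.40, ¬empty=1−0.90=0.10; AND[max(0, a+b−1)] → w = 0.00
R2: full=0.84, mid=0.76, long=0.40; AND[max(0, a+b−1)] → w = 0.00
R3: ¬full=1−0.84=0.16, ¬empty=1−0.90=0.10; OR[min(1, a+b)] → w = 0.26
R4: full=0.84, moderate=0.27; AND[max(0, a+b−1)] → w = 0.11
Rules with consequent 'fast': {R2, R3} → strengths 0.00, 0.26
Aggregate via t-conorm [min(1, a+b)]: 0.26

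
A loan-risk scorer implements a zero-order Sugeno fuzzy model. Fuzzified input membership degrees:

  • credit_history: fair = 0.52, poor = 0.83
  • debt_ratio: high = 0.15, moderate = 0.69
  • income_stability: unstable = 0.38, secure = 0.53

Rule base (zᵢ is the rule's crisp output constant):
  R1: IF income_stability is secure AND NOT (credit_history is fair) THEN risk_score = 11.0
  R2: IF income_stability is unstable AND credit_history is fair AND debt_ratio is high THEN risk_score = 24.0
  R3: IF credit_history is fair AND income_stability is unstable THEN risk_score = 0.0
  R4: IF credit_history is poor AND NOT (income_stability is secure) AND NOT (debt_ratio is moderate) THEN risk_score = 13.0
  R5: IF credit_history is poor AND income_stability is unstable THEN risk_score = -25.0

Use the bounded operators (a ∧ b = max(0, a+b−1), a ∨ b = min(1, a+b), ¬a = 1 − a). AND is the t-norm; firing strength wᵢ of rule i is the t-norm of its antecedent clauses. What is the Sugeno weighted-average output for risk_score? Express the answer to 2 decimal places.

-23.36

R1 (z=11.0): secure=0.53, ¬fair=1−0.52=0.48; AND[max(0, a+b−1)] → w = 0.01
R2 (z=24.0): unstable=0.38, fair=0.52, high=0.15; AND[max(0, a+b−1)] → w = 0.00
R3 (z=0.0): fair=0.52, unstable=0.38; AND[max(0, a+b−1)] → w = 0.00
R4 (z=13.0): poor=0.83, ¬secure=1−0.53=0.47, ¬moderate=1−0.69=0.31; AND[max(0, a+b−1)] → w = 0.00
R5 (z=-25.0): poor=0.83, unstable=0.38; AND[max(0, a+b−1)] → w = 0.21
Weighted average = (0.01·11.0 + 0.00·24.0 + 0.00·0.0 + 0.00·13.0 + 0.21·-25.0) / (0.01 + 0.00 + 0.00 + 0.00 + 0.21)
  = -5.1400 / 0.2200 = -23.36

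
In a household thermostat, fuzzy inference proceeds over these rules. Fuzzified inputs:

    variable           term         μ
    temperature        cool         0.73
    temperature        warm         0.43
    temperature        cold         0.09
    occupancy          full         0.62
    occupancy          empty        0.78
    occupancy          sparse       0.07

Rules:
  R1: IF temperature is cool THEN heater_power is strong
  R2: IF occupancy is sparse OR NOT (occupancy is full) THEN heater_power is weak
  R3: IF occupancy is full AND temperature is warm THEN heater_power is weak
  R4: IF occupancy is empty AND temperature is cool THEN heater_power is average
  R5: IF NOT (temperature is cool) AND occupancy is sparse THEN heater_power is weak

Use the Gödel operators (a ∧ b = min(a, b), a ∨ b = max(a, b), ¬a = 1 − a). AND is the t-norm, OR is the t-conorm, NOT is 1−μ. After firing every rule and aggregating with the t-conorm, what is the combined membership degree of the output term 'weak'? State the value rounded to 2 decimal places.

0.43

R1: cool=0.73 → w = 0.73
R2: sparse=0.07, ¬full=1−0.62=0.38; OR[max(a, b)] → w = 0.38
R3: full=0.62, warm=0.43; AND[min(a, b)] → w = 0.43
R4: empty=0.78, cool=0.73; AND[min(a, b)] → w = 0.73
R5: ¬cool=1−0.73=0.27, sparse=0.07; AND[min(a, b)] → w = 0.07
Rules with consequent 'weak': {R2, R3, R5} → strengths 0.38, 0.43, 0.07
Aggregate via t-conorm [max(a, b)]: 0.43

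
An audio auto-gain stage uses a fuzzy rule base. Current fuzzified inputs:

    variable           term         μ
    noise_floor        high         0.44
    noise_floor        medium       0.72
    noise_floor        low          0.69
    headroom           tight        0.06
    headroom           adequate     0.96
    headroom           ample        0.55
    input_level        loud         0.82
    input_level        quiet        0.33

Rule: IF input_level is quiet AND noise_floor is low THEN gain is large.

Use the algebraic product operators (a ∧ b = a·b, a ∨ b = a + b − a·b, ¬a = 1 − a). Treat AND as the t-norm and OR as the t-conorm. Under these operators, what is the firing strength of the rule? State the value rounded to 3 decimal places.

0.228

firing strength: quiet=0.33, low=0.69; AND[a·b] → w = 0.2277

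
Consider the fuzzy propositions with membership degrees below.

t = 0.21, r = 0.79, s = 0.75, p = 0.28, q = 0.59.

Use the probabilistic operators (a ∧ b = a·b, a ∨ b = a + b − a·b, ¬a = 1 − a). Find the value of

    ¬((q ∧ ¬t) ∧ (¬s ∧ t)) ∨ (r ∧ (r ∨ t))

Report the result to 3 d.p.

¬t = 1 − 0.2100 = 0.7900
q ∧ ¬t = a·b on (0.5900, 0.7900) = 0.4661
¬s = 1 − 0.7500 = 0.2500
¬s ∧ t = a·b on (0.2500, 0.2100) = 0.0525
(q ∧ ¬t) ∧ (¬s ∧ t) = a·b on (0.4661, 0.0525) = 0.0245
¬((q ∧ ¬t) ∧ (¬s ∧ t)) = 1 − 0.0245 = 0.9755
r ∨ t = a + b − a·b on (0.7900, 0.2100) = 0.8341
r ∧ (r ∨ t) = a·b on (0.7900, 0.8341) = 0.6589
¬((q ∧ ¬t) ∧ (¬s ∧ t)) ∨ (r ∧ (r ∨ t)) = a + b − a·b on (0.9755, 0.6589) = 0.9917

0.992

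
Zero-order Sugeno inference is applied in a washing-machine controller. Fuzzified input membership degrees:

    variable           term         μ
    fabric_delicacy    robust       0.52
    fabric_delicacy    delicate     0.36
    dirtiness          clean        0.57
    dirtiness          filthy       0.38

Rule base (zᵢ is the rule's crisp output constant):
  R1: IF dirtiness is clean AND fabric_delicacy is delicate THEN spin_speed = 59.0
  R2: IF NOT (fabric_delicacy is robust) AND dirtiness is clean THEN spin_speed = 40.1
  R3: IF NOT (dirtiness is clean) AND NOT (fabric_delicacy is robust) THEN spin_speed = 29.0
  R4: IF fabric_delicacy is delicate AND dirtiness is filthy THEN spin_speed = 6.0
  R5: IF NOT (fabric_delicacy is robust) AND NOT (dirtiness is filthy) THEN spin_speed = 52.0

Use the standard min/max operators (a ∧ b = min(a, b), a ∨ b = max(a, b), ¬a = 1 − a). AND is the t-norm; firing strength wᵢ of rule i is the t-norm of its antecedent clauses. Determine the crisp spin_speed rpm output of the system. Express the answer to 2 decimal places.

37.95

R1 (z=59.0): clean=0.57, delicate=0.36; AND[min(a, b)] → w = 0.36
R2 (z=40.1): ¬robust=1−0.52=0.48, clean=0.57; AND[min(a, b)] → w = 0.48
R3 (z=29.0): ¬clean=1−0.57=0.43, ¬robust=1−0.52=0.48; AND[min(a, b)] → w = 0.43
R4 (z=6.0): delicate=0.36, filthy=0.38; AND[min(a, b)] → w = 0.36
R5 (z=52.0): ¬robust=1−0.52=0.48, ¬filthy=1−0.38=0.62; AND[min(a, b)] → w = 0.48
Weighted average = (0.36·59.0 + 0.48·40.1 + 0.43·29.0 + 0.36·6.0 + 0.48·52.0) / (0.36 + 0.48 + 0.43 + 0.36 + 0.48)
  = 80.0780 / 2.1100 = 37.95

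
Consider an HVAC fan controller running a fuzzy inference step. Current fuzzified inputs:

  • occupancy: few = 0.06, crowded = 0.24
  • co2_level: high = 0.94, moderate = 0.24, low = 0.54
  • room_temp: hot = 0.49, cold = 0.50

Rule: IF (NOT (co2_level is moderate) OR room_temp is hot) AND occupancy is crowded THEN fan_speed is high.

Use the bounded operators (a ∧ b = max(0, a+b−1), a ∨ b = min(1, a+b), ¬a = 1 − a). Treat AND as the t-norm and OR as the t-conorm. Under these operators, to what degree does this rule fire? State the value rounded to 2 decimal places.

0.24

firing strength: (¬moderate=1−0.24=0.76 OR hot=0.49) = 1.00; AND[max(0, a+b−1)] with crowded=0.24 → w = 0.24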